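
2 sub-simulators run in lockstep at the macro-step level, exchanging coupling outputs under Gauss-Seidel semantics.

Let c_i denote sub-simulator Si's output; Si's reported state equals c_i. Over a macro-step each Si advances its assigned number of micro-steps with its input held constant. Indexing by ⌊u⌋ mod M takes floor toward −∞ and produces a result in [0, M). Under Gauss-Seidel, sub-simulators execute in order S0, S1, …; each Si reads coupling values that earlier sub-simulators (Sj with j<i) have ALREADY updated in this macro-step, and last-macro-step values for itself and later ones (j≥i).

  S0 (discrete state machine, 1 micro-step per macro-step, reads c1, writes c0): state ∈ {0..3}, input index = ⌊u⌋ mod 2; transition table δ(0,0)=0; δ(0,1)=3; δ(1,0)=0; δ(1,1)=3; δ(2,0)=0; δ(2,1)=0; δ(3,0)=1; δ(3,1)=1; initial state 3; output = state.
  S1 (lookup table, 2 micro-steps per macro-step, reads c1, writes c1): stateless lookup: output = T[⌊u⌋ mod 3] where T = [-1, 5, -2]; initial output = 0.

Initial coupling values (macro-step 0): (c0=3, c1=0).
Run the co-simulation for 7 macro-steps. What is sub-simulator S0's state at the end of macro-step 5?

S0 state at macro-step 5 = 1

macro 1: S0 reads c1=0 → after 1×micro: 1; S1 reads c1=0 → after 2×micro: -1 ⇒ (c0=1, c1=-1)
macro 2: S0 reads c1=-1 → after 1×micro: 3; S1 reads c1=-1 → after 2×micro: -2 ⇒ (c0=3, c1=-2)
macro 3: S0 reads c1=-2 → after 1×micro: 1; S1 reads c1=-2 → after 2×micro: 5 ⇒ (c0=1, c1=5)
macro 4: S0 reads c1=5 → after 1×micro: 3; S1 reads c1=5 → after 2×micro: -2 ⇒ (c0=3, c1=-2)
macro 5: S0 reads c1=-2 → after 1×micro: 1; S1 reads c1=-2 → after 2×micro: 5 ⇒ (c0=1, c1=5)
macro 6: S0 reads c1=5 → after 1×micro: 3; S1 reads c1=5 → after 2×micro: -2 ⇒ (c0=3, c1=-2)
macro 7: S0 reads c1=-2 → after 1×micro: 1; S1 reads c1=-2 → after 2×micro: 5 ⇒ (c0=1, c1=5)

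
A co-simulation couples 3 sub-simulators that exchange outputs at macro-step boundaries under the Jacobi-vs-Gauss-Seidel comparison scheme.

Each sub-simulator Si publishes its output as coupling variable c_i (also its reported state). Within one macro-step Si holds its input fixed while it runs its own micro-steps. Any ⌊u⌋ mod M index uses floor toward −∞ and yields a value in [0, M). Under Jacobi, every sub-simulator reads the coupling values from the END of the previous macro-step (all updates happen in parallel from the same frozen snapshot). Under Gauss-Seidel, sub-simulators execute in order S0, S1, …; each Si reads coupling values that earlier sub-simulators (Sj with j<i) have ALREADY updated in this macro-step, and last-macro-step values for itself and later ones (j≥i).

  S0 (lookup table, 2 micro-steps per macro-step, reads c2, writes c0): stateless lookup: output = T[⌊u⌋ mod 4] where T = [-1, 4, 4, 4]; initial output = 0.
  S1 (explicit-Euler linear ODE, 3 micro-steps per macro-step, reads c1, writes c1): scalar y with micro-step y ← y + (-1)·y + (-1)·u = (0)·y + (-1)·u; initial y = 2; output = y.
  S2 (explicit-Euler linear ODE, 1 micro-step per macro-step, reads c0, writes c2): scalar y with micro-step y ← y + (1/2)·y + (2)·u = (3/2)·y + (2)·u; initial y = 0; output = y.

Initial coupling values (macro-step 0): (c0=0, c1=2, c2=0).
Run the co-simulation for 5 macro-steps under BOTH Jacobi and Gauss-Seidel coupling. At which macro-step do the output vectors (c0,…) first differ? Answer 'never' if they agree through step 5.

first divergence at macro-step: 1

[Jacobi] macro 1: S0 reads c2=0 → after 2×micro: -1; S1 reads c1=2 → after 3×micro: -2; S2 reads c0=0 → after 1×micro: 0 ⇒ (c0=-1, c1=-2, c2=0)
[Jacobi] macro 2: S0 reads c2=0 → after 2×micro: -1; S1 reads c1=-2 → after 3×micro: 2; S2 reads c0=-1 → after 1×micro: -2 ⇒ (c0=-1, c1=2, c2=-2)
[Jacobi] macro 3: S0 reads c2=-2 → after 2×micro: 4; S1 reads c1=2 → after 3×micro: -2; S2 reads c0=-1 → after 1×micro: -5 ⇒ (c0=4, c1=-2, c2=-5)
[Jacobi] macro 4: S0 reads c2=-5 → after 2×micro: 4; S1 reads c1=-2 → after 3×micro: 2; S2 reads c0=4 → after 1×micro: 1/2 ⇒ (c0=4, c1=2, c2=1/2)
[Jacobi] macro 5: S0 reads c2=1/2 → after 2×micro: -1; S1 reads c1=2 → after 3×micro: -2; S2 reads c0=4 → after 1×micro: 35/4 ⇒ (c0=-1, c1=-2, c2=35/4)
[Gauss-Seidel] macro 1: S0 reads c2=0 → after 2×micro: -1; S1 reads c1=2 → after 3×micro: -2; S2 reads c0=-1 → after 1×micro: -2 ⇒ (c0=-1, c1=-2, c2=-2)
[Gauss-Seidel] macro 2: S0 reads c2=-2 → after 2×micro: 4; S1 reads c1=-2 → after 3×micro: 2; S2 reads c0=4 → after 1×micro: 5 ⇒ (c0=4, c1=2, c2=5)
[Gauss-Seidel] macro 3: S0 reads c2=5 → after 2×micro: 4; S1 reads c1=2 → after 3×micro: -2; S2 reads c0=4 → after 1×micro: 31/2 ⇒ (c0=4, c1=-2, c2=31/2)
[Gauss-Seidel] macro 4: S0 reads c2=31/2 → after 2×micro: 4; S1 reads c1=-2 → after 3×micro: 2; S2 reads c0=4 → after 1×micro: 125/4 ⇒ (c0=4, c1=2, c2=125/4)
[Gauss-Seidel] macro 5: S0 reads c2=125/4 → after 2×micro: 4; S1 reads c1=2 → after 3×micro: -2; S2 reads c0=4 → after 1×micro: 439/8 ⇒ (c0=4, c1=-2, c2=439/8)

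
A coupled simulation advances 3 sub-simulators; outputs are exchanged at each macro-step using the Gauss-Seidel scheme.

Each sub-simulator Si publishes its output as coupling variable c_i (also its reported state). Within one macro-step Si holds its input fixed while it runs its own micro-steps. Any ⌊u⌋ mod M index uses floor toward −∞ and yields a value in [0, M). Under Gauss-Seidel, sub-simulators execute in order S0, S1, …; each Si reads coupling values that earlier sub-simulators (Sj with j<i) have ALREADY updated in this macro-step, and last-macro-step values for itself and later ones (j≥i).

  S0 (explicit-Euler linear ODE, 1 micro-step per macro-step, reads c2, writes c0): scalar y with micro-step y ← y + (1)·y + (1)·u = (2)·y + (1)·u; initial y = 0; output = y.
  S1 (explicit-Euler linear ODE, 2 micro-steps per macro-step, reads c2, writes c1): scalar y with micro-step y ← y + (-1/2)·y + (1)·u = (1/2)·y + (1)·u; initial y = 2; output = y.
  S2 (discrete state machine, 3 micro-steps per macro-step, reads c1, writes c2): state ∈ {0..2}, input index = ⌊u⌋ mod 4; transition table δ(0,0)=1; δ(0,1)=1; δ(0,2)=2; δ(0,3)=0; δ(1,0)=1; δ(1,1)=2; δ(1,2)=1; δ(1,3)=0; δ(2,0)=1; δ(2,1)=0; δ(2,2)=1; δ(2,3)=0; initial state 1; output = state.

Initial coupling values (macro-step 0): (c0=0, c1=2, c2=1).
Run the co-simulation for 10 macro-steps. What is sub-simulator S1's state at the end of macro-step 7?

S1 state at macro-step 7 = 2

macro 1: S0 reads c2=1 → after 1×micro: 1; S1 reads c2=1 → after 2×micro: 2; S2 reads c1=2 → after 3×micro: 1 ⇒ (c0=1, c1=2, c2=1)
macro 2: S0 reads c2=1 → after 1×micro: 3; S1 reads c2=1 → after 2×micro: 2; S2 reads c1=2 → after 3×micro: 1 ⇒ (c0=3, c1=2, c2=1)
macro 3: S0 reads c2=1 → after 1×micro: 7; S1 reads c2=1 → after 2×micro: 2; S2 reads c1=2 → after 3×micro: 1 ⇒ (c0=7, c1=2, c2=1)
macro 4: S0 reads c2=1 → after 1×micro: 15; S1 reads c2=1 → after 2×micro: 2; S2 reads c1=2 → after 3×micro: 1 ⇒ (c0=15, c1=2, c2=1)
macro 5: S0 reads c2=1 → after 1×micro: 31; S1 reads c2=1 → after 2×micro: 2; S2 reads c1=2 → after 3×micro: 1 ⇒ (c0=31, c1=2, c2=1)
macro 6: S0 reads c2=1 → after 1×micro: 63; S1 reads c2=1 → after 2×micro: 2; S2 reads c1=2 → after 3×micro: 1 ⇒ (c0=63, c1=2, c2=1)
macro 7: S0 reads c2=1 → after 1×micro: 127; S1 reads c2=1 → after 2×micro: 2; S2 reads c1=2 → after 3×micro: 1 ⇒ (c0=127, c1=2, c2=1)
macro 8: S0 reads c2=1 → after 1×micro: 255; S1 reads c2=1 → after 2×micro: 2; S2 reads c1=2 → after 3×micro: 1 ⇒ (c0=255, c1=2, c2=1)
macro 9: S0 reads c2=1 → after 1×micro: 511; S1 reads c2=1 → after 2×micro: 2; S2 reads c1=2 → after 3×micro: 1 ⇒ (c0=511, c1=2, c2=1)
macro 10: S0 reads c2=1 → after 1×micro: 1023; S1 reads c2=1 → after 2×micro: 2; S2 reads c1=2 → after 3×micro: 1 ⇒ (c0=1023, c1=2, c2=1)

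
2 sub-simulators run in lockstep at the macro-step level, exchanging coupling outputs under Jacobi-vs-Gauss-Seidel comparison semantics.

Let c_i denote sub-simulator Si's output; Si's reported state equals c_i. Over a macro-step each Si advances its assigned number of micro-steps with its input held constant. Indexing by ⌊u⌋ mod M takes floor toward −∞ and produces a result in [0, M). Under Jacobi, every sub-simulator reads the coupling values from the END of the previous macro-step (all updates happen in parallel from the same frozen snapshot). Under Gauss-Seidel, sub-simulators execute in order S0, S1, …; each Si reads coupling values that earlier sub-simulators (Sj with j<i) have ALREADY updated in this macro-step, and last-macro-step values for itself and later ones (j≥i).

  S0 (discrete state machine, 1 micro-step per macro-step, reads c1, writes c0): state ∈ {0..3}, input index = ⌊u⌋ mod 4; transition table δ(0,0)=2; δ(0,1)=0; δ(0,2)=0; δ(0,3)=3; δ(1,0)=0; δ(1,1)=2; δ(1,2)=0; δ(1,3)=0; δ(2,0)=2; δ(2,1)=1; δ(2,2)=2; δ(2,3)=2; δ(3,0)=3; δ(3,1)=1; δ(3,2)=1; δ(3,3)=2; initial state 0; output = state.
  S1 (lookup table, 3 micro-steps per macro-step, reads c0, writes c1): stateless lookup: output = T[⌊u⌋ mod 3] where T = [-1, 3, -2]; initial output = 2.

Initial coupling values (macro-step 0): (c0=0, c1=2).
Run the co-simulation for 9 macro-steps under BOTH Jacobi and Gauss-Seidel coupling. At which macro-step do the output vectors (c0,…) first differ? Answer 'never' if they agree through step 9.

first divergence at macro-step: 3

[Jacobi] macro 1: S0 reads c1=2 → after 1×micro: 0; S1 reads c0=0 → after 3×micro: -1 ⇒ (c0=0, c1=-1)
[Jacobi] macro 2: S0 reads c1=-1 → after 1×micro: 3; S1 reads c0=0 → after 3×micro: -1 ⇒ (c0=3, c1=-1)
[Jacobi] macro 3: S0 reads c1=-1 → after 1×micro: 2; S1 reads c0=3 → after 3×micro: -1 ⇒ (c0=2, c1=-1)
[Jacobi] macro 4: S0 reads c1=-1 → after 1×micro: 2; S1 reads c0=2 → after 3×micro: -2 ⇒ (c0=2, c1=-2)
[Jacobi] macro 5: S0 reads c1=-2 → after 1×micro: 2; S1 reads c0=2 → after 3×micro: -2 ⇒ (c0=2, c1=-2)
[Jacobi] macro 6: S0 reads c1=-2 → after 1×micro: 2; S1 reads c0=2 → after 3×micro: -2 ⇒ (c0=2, c1=-2)
[Jacobi] macro 7: S0 reads c1=-2 → after 1×micro: 2; S1 reads c0=2 → after 3×micro: -2 ⇒ (c0=2, c1=-2)
[Jacobi] macro 8: S0 reads c1=-2 → after 1×micro: 2; S1 reads c0=2 → after 3×micro: -2 ⇒ (c0=2, c1=-2)
[Jacobi] macro 9: S0 reads c1=-2 → after 1×micro: 2; S1 reads c0=2 → after 3×micro: -2 ⇒ (c0=2, c1=-2)
[Gauss-Seidel] macro 1: S0 reads c1=2 → after 1×micro: 0; S1 reads c0=0 → after 3×micro: -1 ⇒ (c0=0, c1=-1)
[Gauss-Seidel] macro 2: S0 reads c1=-1 → after 1×micro: 3; S1 reads c0=3 → after 3×micro: -1 ⇒ (c0=3, c1=-1)
[Gauss-Seidel] macro 3: S0 reads c1=-1 → after 1×micro: 2; S1 reads c0=2 → after 3×micro: -2 ⇒ (c0=2, c1=-2)
[Gauss-Seidel] macro 4: S0 reads c1=-2 → after 1×micro: 2; S1 reads c0=2 → after 3×micro: -2 ⇒ (c0=2, c1=-2)
[Gauss-Seidel] macro 5: S0 reads c1=-2 → after 1×micro: 2; S1 reads c0=2 → after 3×micro: -2 ⇒ (c0=2, c1=-2)
[Gauss-Seidel] macro 6: S0 reads c1=-2 → after 1×micro: 2; S1 reads c0=2 → after 3×micro: -2 ⇒ (c0=2, c1=-2)
[Gauss-Seidel] macro 7: S0 reads c1=-2 → after 1×micro: 2; S1 reads c0=2 → after 3×micro: -2 ⇒ (c0=2, c1=-2)
[Gauss-Seidel] macro 8: S0 reads c1=-2 → after 1×micro: 2; S1 reads c0=2 → after 3×micro: -2 ⇒ (c0=2, c1=-2)
[Gauss-Seidel] macro 9: S0 reads c1=-2 → after 1×micro: 2; S1 reads c0=2 → after 3×micro: -2 ⇒ (c0=2, c1=-2)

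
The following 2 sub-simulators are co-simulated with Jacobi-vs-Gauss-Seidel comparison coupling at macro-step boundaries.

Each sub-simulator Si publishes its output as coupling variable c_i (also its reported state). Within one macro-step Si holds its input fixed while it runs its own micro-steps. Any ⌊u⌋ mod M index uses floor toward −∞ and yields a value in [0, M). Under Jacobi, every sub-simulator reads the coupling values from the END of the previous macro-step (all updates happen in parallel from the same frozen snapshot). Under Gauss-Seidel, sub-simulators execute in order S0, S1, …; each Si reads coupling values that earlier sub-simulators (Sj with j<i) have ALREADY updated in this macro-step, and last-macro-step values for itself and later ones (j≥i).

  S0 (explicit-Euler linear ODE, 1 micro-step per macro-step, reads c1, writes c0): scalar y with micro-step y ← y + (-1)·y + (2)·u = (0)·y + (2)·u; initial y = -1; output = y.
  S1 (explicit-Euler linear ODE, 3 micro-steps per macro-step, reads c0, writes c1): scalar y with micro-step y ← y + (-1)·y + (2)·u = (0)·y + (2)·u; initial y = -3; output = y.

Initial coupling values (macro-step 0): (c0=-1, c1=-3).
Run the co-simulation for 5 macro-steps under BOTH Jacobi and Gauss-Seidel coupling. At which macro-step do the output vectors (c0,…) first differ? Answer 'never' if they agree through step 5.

[Jacobi] macro 1: S0 reads c1=-3 → after 1×micro: -6; S1 reads c0=-1 → after 3×micro: -2 ⇒ (c0=-6, c1=-2)
[Jacobi] macro 2: S0 reads c1=-2 → after 1×micro: -4; S1 reads c0=-6 → after 3×micro: -12 ⇒ (c0=-4, c1=-12)
[Jacobi] macro 3: S0 reads c1=-12 → after 1×micro: -24; S1 reads c0=-4 → after 3×micro: -8 ⇒ (c0=-24, c1=-8)
[Jacobi] macro 4: S0 reads c1=-8 → after 1×micro: -16; S1 reads c0=-24 → after 3×micro: -48 ⇒ (c0=-16, c1=-48)
[Jacobi] macro 5: S0 reads c1=-48 → after 1×micro: -96; S1 reads c0=-16 → after 3×micro: -32 ⇒ (c0=-96, c1=-32)
[Gauss-Seidel] macro 1: S0 reads c1=-3 → after 1×micro: -6; S1 reads c0=-6 → after 3×micro: -12 ⇒ (c0=-6, c1=-12)
[Gauss-Seidel] macro 2: S0 reads c1=-12 → after 1×micro: -24; S1 reads c0=-24 → after 3×micro: -48 ⇒ (c0=-24, c1=-48)
[Gauss-Seidel] macro 3: S0 reads c1=-48 → after 1×micro: -96; S1 reads c0=-96 → after 3×micro: -192 ⇒ (c0=-96, c1=-192)
[Gauss-Seidel] macro 4: S0 reads c1=-192 → after 1×micro: -384; S1 reads c0=-384 → after 3×micro: -768 ⇒ (c0=-384, c1=-768)
[Gauss-Seidel] macro 5: S0 reads c1=-768 → after 1×micro: -1536; S1 reads c0=-1536 → after 3×micro: -3072 ⇒ (c0=-1536, c1=-3072)

first divergence at macro-step: 1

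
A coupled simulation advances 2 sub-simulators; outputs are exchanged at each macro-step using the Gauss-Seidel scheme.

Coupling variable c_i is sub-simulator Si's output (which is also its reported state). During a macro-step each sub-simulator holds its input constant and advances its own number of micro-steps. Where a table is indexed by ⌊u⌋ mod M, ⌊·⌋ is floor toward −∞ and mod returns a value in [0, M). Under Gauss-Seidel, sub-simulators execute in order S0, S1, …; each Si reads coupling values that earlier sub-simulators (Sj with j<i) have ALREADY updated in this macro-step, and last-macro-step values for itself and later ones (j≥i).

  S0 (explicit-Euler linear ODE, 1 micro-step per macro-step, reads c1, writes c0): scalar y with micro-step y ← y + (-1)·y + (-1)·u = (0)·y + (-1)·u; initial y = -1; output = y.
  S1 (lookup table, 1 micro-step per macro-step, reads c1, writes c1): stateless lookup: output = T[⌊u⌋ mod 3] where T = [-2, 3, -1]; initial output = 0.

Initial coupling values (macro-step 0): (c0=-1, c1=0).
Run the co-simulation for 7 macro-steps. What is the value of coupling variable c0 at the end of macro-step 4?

macro 1: S0 reads c1=0 → after 1×micro: 0; S1 reads c1=0 → after 1×micro: -2 ⇒ (c0=0, c1=-2)
macro 2: S0 reads c1=-2 → after 1×micro: 2; S1 reads c1=-2 → after 1×micro: 3 ⇒ (c0=2, c1=3)
macro 3: S0 reads c1=3 → after 1×micro: -3; S1 reads c1=3 → after 1×micro: -2 ⇒ (c0=-3, c1=-2)
macro 4: S0 reads c1=-2 → after 1×micro: 2; S1 reads c1=-2 → after 1×micro: 3 ⇒ (c0=2, c1=3)
macro 5: S0 reads c1=3 → after 1×micro: -3; S1 reads c1=3 → after 1×micro: -2 ⇒ (c0=-3, c1=-2)
macro 6: S0 reads c1=-2 → after 1×micro: 2; S1 reads c1=-2 → after 1×micro: 3 ⇒ (c0=2, c1=3)
macro 7: S0 reads c1=3 → after 1×micro: -3; S1 reads c1=3 → after 1×micro: -2 ⇒ (c0=-3, c1=-2)

c0 at macro-step 4 = 2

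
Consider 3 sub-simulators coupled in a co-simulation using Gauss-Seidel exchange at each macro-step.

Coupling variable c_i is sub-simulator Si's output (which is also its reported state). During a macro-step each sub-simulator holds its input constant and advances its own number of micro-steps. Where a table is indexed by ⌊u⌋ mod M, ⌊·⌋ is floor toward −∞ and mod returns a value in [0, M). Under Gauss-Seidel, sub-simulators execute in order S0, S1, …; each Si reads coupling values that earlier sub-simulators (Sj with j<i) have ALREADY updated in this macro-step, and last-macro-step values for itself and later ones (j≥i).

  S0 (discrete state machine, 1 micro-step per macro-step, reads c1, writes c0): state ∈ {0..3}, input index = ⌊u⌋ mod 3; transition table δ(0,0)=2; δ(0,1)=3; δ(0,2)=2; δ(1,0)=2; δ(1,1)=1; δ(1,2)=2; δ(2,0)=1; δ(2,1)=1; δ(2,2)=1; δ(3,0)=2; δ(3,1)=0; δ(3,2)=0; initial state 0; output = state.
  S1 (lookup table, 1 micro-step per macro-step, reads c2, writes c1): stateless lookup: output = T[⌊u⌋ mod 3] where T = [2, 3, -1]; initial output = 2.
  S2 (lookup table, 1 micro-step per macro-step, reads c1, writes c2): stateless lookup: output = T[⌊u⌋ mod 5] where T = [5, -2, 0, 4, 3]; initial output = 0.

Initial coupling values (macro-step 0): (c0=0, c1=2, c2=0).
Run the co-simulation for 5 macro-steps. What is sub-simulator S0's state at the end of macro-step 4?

S0 state at macro-step 4 = 1

macro 1: S0 reads c1=2 → after 1×micro: 2; S1 reads c2=0 → after 1×micro: 2; S2 reads c1=2 → after 1×micro: 0 ⇒ (c0=2, c1=2, c2=0)
macro 2: S0 reads c1=2 → after 1×micro: 1; S1 reads c2=0 → after 1×micro: 2; S2 reads c1=2 → after 1×micro: 0 ⇒ (c0=1, c1=2, c2=0)
macro 3: S0 reads c1=2 → after 1×micro: 2; S1 reads c2=0 → after 1×micro: 2; S2 reads c1=2 → after 1×micro: 0 ⇒ (c0=2, c1=2, c2=0)
macro 4: S0 reads c1=2 → after 1×micro: 1; S1 reads c2=0 → after 1×micro: 2; S2 reads c1=2 → after 1×micro: 0 ⇒ (c0=1, c1=2, c2=0)
macro 5: S0 reads c1=2 → after 1×micro: 2; S1 reads c2=0 → after 1×micro: 2; S2 reads c1=2 → after 1×micro: 0 ⇒ (c0=2, c1=2, c2=0)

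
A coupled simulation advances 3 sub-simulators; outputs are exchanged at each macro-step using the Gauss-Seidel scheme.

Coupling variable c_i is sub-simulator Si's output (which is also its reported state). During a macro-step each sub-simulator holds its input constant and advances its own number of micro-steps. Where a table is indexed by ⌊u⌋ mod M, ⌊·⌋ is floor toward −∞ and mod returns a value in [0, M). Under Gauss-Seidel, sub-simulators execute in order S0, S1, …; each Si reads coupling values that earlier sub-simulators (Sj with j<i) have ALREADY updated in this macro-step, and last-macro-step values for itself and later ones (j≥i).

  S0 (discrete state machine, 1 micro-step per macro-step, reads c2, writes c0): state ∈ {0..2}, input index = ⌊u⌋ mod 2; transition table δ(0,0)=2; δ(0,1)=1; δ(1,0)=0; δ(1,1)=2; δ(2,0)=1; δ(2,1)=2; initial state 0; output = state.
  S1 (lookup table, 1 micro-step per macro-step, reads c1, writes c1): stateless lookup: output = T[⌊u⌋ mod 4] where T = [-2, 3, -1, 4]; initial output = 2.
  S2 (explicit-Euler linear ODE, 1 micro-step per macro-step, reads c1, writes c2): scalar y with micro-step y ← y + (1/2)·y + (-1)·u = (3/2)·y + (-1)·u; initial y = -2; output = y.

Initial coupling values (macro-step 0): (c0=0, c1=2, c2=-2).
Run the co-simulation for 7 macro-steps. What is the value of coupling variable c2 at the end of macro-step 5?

c2 at macro-step 5 = -173/8

macro 1: S0 reads c2=-2 → after 1×micro: 2; S1 reads c1=2 → after 1×micro: -1; S2 reads c1=-1 → after 1×micro: -2 ⇒ (c0=2, c1=-1, c2=-2)
macro 2: S0 reads c2=-2 → after 1×micro: 1; S1 reads c1=-1 → after 1×micro: 4; S2 reads c1=4 → after 1×micro: -7 ⇒ (c0=1, c1=4, c2=-7)
macro 3: S0 reads c2=-7 → after 1×micro: 2; S1 reads c1=4 → after 1×micro: -2; S2 reads c1=-2 → after 1×micro: -17/2 ⇒ (c0=2, c1=-2, c2=-17/2)
macro 4: S0 reads c2=-17/2 → after 1×micro: 2; S1 reads c1=-2 → after 1×micro: -1; S2 reads c1=-1 → after 1×micro: -47/4 ⇒ (c0=2, c1=-1, c2=-47/4)
macro 5: S0 reads c2=-47/4 → after 1×micro: 1; S1 reads c1=-1 → after 1×micro: 4; S2 reads c1=4 → after 1×micro: -173/8 ⇒ (c0=1, c1=4, c2=-173/8)
macro 6: S0 reads c2=-173/8 → after 1×micro: 0; S1 reads c1=4 → after 1×micro: -2; S2 reads c1=-2 → after 1×micro: -487/16 ⇒ (c0=0, c1=-2, c2=-487/16)
macro 7: S0 reads c2=-487/16 → after 1×micro: 1; S1 reads c1=-2 → after 1×micro: -1; S2 reads c1=-1 → after 1×micro: -1429/32 ⇒ (c0=1, c1=-1, c2=-1429/32)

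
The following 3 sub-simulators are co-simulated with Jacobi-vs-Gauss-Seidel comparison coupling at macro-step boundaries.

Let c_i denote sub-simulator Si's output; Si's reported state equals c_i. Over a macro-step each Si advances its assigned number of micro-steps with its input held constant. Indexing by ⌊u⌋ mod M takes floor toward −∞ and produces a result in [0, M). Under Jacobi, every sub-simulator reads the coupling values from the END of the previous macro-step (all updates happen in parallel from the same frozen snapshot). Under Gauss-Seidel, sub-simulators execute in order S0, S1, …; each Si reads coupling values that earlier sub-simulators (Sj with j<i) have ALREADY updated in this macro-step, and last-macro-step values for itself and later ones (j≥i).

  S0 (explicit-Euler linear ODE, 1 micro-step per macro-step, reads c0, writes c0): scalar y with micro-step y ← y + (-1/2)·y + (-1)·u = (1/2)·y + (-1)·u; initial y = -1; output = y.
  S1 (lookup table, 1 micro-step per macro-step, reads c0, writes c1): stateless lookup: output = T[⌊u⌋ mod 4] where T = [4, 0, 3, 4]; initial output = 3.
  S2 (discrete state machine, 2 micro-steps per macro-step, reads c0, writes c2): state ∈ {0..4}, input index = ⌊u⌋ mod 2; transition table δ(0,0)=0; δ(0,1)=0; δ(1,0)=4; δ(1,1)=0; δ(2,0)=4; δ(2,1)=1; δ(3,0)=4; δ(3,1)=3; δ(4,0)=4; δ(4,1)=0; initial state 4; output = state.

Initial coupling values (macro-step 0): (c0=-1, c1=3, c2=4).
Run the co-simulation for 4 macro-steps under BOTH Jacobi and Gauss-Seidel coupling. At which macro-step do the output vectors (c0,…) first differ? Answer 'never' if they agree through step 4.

[Jacobi] macro 1: S0 reads c0=-1 → after 1×micro: 1/2; S1 reads c0=-1 → after 1×micro: 4; S2 reads c0=-1 → after 2×micro: 0 ⇒ (c0=1/2, c1=4, c2=0)
[Jacobi] macro 2: S0 reads c0=1/2 → after 1×micro: -1/4; S1 reads c0=1/2 → after 1×micro: 4; S2 reads c0=1/2 → after 2×micro: 0 ⇒ (c0=-1/4, c1=4, c2=0)
[Jacobi] macro 3: S0 reads c0=-1/4 → after 1×micro: 1/8; S1 reads c0=-1/4 → after 1×micro: 4; S2 reads c0=-1/4 → after 2×micro: 0 ⇒ (c0=1/8, c1=4, c2=0)
[Jacobi] macro 4: S0 reads c0=1/8 → after 1×micro: -1/16; S1 reads c0=1/8 → after 1×micro: 4; S2 reads c0=1/8 → after 2×micro: 0 ⇒ (c0=-1/16, c1=4, c2=0)
[Gauss-Seidel] macro 1: S0 reads c0=-1 → after 1×micro: 1/2; S1 reads c0=1/2 → after 1×micro: 4; S2 reads c0=1/2 → after 2×micro: 4 ⇒ (c0=1/2, c1=4, c2=4)
[Gauss-Seidel] macro 2: S0 reads c0=1/2 → after 1×micro: -1/4; S1 reads c0=-1/4 → after 1×micro: 4; S2 reads c0=-1/4 → after 2×micro: 0 ⇒ (c0=-1/4, c1=4, c2=0)
[Gauss-Seidel] macro 3: S0 reads c0=-1/4 → after 1×micro: 1/8; S1 reads c0=1/8 → after 1×micro: 4; S2 reads c0=1/8 → after 2×micro: 0 ⇒ (c0=1/8, c1=4, c2=0)
[Gauss-Seidel] macro 4: S0 reads c0=1/8 → after 1×micro: -1/16; S1 reads c0=-1/16 → after 1×micro: 4; S2 reads c0=-1/16 → after 2×micro: 0 ⇒ (c0=-1/16, c1=4, c2=0)

first divergence at macro-step: 1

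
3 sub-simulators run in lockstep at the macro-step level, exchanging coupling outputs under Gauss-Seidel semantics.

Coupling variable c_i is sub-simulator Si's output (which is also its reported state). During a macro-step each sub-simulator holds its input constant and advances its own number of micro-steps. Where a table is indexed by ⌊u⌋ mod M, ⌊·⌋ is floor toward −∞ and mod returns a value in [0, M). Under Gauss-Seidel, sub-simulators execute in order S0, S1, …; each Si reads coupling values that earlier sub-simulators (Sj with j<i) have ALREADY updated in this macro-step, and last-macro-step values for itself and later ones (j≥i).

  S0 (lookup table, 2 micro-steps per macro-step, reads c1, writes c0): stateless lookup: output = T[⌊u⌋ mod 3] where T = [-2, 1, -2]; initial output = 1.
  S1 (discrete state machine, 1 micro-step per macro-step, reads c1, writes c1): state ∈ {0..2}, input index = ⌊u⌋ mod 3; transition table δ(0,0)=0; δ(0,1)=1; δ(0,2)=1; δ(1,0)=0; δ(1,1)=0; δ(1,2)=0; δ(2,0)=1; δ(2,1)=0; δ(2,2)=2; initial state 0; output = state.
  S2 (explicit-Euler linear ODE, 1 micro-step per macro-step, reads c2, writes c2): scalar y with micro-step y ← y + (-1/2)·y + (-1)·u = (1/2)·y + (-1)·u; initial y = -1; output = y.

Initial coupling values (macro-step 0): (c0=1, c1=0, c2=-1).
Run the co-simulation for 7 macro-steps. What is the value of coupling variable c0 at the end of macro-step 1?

macro 1: S0 reads c1=0 → after 2×micro: -2; S1 reads c1=0 → after 1×micro: 0; S2 reads c2=-1 → after 1×micro: 1/2 ⇒ (c0=-2, c1=0, c2=1/2)
macro 2: S0 reads c1=0 → after 2×micro: -2; S1 reads c1=0 → after 1×micro: 0; S2 reads c2=1/2 → after 1×micro: -1/4 ⇒ (c0=-2, c1=0, c2=-1/4)
macro 3: S0 reads c1=0 → after 2×micro: -2; S1 reads c1=0 → after 1×micro: 0; S2 reads c2=-1/4 → after 1×micro: 1/8 ⇒ (c0=-2, c1=0, c2=1/8)
macro 4: S0 reads c1=0 → after 2×micro: -2; S1 reads c1=0 → after 1×micro: 0; S2 reads c2=1/8 → after 1×micro: -1/16 ⇒ (c0=-2, c1=0, c2=-1/16)
macro 5: S0 reads c1=0 → after 2×micro: -2; S1 reads c1=0 → after 1×micro: 0; S2 reads c2=-1/16 → after 1×micro: 1/32 ⇒ (c0=-2, c1=0, c2=1/32)
macro 6: S0 reads c1=0 → after 2×micro: -2; S1 reads c1=0 → after 1×micro: 0; S2 reads c2=1/32 → after 1×micro: -1/64 ⇒ (c0=-2, c1=0, c2=-1/64)
macro 7: S0 reads c1=0 → after 2×micro: -2; S1 reads c1=0 → after 1×micro: 0; S2 reads c2=-1/64 → after 1×micro: 1/128 ⇒ (c0=-2, c1=0, c2=1/128)

c0 at macro-step 1 = -2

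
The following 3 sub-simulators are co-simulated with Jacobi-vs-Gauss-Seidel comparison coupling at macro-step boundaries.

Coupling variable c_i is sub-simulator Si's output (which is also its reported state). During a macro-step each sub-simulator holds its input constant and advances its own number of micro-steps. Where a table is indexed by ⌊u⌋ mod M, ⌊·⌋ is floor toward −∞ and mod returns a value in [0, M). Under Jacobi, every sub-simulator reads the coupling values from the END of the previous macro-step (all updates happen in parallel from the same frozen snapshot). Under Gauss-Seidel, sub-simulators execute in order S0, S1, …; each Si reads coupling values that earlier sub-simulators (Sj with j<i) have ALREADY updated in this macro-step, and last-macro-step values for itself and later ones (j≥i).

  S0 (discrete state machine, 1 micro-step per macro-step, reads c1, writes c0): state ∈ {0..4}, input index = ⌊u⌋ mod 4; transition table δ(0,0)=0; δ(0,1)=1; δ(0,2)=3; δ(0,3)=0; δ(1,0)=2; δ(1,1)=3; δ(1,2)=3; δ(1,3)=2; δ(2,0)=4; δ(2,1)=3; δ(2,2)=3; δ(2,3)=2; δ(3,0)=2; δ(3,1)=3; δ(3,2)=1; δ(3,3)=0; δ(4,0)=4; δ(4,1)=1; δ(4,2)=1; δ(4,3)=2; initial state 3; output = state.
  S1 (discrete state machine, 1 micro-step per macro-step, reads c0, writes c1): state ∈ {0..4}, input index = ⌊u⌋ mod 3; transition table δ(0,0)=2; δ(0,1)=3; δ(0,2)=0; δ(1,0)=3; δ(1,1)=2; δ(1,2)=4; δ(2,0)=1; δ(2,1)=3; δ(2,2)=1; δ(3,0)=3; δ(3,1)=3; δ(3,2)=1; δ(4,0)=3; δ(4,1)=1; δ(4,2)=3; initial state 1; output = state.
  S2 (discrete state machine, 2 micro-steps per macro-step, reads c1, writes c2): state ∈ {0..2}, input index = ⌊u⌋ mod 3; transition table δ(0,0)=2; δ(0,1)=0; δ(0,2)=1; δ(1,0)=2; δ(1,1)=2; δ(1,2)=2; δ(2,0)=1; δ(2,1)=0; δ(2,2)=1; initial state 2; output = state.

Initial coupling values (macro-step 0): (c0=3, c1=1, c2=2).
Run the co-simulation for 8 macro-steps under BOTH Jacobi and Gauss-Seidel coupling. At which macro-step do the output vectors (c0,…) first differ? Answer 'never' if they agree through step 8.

[Jacobi] macro 1: S0 reads c1=1 → after 1×micro: 3; S1 reads c0=3 → after 1×micro: 3; S2 reads c1=1 → after 2×micro: 0 ⇒ (c0=3, c1=3, c2=0)
[Jacobi] macro 2: S0 reads c1=3 → after 1×micro: 0; S1 reads c0=3 → after 1×micro: 3; S2 reads c1=3 → after 2×micro: 1 ⇒ (c0=0, c1=3, c2=1)
[Jacobi] macro 3: S0 reads c1=3 → after 1×micro: 0; S1 reads c0=0 → after 1×micro: 3; S2 reads c1=3 → after 2×micro: 1 ⇒ (c0=0, c1=3, c2=1)
[Jacobi] macro 4: S0 reads c1=3 → after 1×micro: 0; S1 reads c0=0 → after 1×micro: 3; S2 reads c1=3 → after 2×micro: 1 ⇒ (c0=0, c1=3, c2=1)
[Jacobi] macro 5: S0 reads c1=3 → after 1×micro: 0; S1 reads c0=0 → after 1×micro: 3; S2 reads c1=3 → after 2×micro: 1 ⇒ (c0=0, c1=3, c2=1)
[Jacobi] macro 6: S0 reads c1=3 → after 1×micro: 0; S1 reads c0=0 → after 1×micro: 3; S2 reads c1=3 → after 2×micro: 1 ⇒ (c0=0, c1=3, c2=1)
[Jacobi] macro 7: S0 reads c1=3 → after 1×micro: 0; S1 reads c0=0 → after 1×micro: 3; S2 reads c1=3 → after 2×micro: 1 ⇒ (c0=0, c1=3, c2=1)
[Jacobi] macro 8: S0 reads c1=3 → after 1×micro: 0; S1 reads c0=0 → after 1×micro: 3; S2 reads c1=3 → after 2×micro: 1 ⇒ (c0=0, c1=3, c2=1)
[Gauss-Seidel] macro 1: S0 reads c1=1 → after 1×micro: 3; S1 reads c0=3 → after 1×micro: 3; S2 reads c1=3 → after 2×micro: 2 ⇒ (c0=3, c1=3, c2=2)
[Gauss-Seidel] macro 2: S0 reads c1=3 → after 1×micro: 0; S1 reads c0=0 → after 1×micro: 3; S2 reads c1=3 → after 2×micro: 2 ⇒ (c0=0, c1=3, c2=2)
[Gauss-Seidel] macro 3: S0 reads c1=3 → after 1×micro: 0; S1 reads c0=0 → after 1×micro: 3; S2 reads c1=3 → after 2×micro: 2 ⇒ (c0=0, c1=3, c2=2)
[Gauss-Seidel] macro 4: S0 reads c1=3 → after 1×micro: 0; S1 reads c0=0 → after 1×micro: 3; S2 reads c1=3 → after 2×micro: 2 ⇒ (c0=0, c1=3, c2=2)
[Gauss-Seidel] macro 5: S0 reads c1=3 → after 1×micro: 0; S1 reads c0=0 → after 1×micro: 3; S2 reads c1=3 → after 2×micro: 2 ⇒ (c0=0, c1=3, c2=2)
[Gauss-Seidel] macro 6: S0 reads c1=3 → after 1×micro: 0; S1 reads c0=0 → after 1×micro: 3; S2 reads c1=3 → after 2×micro: 2 ⇒ (c0=0, c1=3, c2=2)
[Gauss-Seidel] macro 7: S0 reads c1=3 → after 1×micro: 0; S1 reads c0=0 → after 1×micro: 3; S2 reads c1=3 → after 2×micro: 2 ⇒ (c0=0, c1=3, c2=2)
[Gauss-Seidel] macro 8: S0 reads c1=3 → after 1×micro: 0; S1 reads c0=0 → after 1×micro: 3; S2 reads c1=3 → after 2×micro: 2 ⇒ (c0=0, c1=3, c2=2)

first divergence at macro-step: 1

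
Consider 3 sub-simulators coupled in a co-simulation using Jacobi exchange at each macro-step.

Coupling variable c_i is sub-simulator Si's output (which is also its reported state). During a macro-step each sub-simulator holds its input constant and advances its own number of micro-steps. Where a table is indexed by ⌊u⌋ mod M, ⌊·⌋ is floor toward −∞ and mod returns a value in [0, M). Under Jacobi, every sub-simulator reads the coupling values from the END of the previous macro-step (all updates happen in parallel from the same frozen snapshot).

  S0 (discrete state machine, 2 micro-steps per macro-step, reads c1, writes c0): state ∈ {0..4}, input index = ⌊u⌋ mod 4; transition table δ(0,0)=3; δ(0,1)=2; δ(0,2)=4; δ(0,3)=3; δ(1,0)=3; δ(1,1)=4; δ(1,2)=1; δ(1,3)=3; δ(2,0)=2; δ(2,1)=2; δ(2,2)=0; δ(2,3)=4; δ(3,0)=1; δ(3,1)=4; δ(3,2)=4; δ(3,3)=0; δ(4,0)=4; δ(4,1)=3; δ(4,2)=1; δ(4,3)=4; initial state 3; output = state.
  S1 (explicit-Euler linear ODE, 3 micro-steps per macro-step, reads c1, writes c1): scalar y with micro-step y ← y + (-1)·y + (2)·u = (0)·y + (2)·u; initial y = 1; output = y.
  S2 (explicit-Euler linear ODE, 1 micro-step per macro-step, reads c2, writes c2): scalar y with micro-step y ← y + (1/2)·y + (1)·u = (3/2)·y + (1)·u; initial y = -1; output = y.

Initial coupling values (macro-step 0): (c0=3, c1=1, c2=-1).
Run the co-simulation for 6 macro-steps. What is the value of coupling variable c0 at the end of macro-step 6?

macro 1: S0 reads c1=1 → after 2×micro: 3; S1 reads c1=1 → after 3×micro: 2; S2 reads c2=-1 → after 1×micro: -5/2 ⇒ (c0=3, c1=2, c2=-5/2)
macro 2: S0 reads c1=2 → after 2×micro: 1; S1 reads c1=2 → after 3×micro: 4; S2 reads c2=-5/2 → after 1×micro: -25/4 ⇒ (c0=1, c1=4, c2=-25/4)
macro 3: S0 reads c1=4 → after 2×micro: 1; S1 reads c1=4 → after 3×micro: 8; S2 reads c2=-25/4 → after 1×micro: -125/8 ⇒ (c0=1, c1=8, c2=-125/8)
macro 4: S0 reads c1=8 → after 2×micro: 1; S1 reads c1=8 → after 3×micro: 16; S2 reads c2=-125/8 → after 1×micro: -625/16 ⇒ (c0=1, c1=16, c2=-625/16)
macro 5: S0 reads c1=16 → after 2×micro: 1; S1 reads c1=16 → after 3×micro: 32; S2 reads c2=-625/16 → after 1×micro: -3125/32 ⇒ (c0=1, c1=32, c2=-3125/32)
macro 6: S0 reads c1=32 → after 2×micro: 1; S1 reads c1=32 → after 3×micro: 64; S2 reads c2=-3125/32 → after 1×micro: -15625/64 ⇒ (c0=1, c1=64, c2=-15625/64)

c0 at macro-step 6 = 1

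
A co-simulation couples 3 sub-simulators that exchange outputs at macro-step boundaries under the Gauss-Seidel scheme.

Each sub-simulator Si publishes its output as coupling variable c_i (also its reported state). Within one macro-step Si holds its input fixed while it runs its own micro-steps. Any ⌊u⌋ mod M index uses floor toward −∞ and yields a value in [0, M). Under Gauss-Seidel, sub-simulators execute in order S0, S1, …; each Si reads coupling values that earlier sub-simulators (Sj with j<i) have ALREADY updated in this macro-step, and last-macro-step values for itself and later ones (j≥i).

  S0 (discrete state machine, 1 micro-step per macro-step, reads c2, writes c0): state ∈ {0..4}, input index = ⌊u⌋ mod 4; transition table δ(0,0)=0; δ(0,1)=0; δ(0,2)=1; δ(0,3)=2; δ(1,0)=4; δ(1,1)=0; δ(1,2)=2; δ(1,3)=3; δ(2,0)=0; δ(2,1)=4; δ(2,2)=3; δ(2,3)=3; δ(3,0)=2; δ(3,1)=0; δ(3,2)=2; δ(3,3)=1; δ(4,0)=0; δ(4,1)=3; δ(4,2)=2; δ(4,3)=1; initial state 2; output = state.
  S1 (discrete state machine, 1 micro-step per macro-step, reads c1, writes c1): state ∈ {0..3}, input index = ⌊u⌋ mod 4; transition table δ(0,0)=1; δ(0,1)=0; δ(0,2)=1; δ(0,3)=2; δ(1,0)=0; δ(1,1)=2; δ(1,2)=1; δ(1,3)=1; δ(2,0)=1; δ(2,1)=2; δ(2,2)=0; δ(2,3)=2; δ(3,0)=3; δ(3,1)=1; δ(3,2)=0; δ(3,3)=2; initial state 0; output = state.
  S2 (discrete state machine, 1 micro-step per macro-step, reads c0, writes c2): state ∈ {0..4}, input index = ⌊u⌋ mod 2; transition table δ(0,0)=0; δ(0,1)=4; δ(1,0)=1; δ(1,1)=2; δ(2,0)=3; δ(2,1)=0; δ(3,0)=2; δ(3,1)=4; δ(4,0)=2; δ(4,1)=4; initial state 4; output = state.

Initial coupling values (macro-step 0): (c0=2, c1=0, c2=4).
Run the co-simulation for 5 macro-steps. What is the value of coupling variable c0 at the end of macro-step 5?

macro 1: S0 reads c2=4 → after 1×micro: 0; S1 reads c1=0 → after 1×micro: 1; S2 reads c0=0 → after 1×micro: 2 ⇒ (c0=0, c1=1, c2=2)
macro 2: S0 reads c2=2 → after 1×micro: 1; S1 reads c1=1 → after 1×micro: 2; S2 reads c0=1 → after 1×micro: 0 ⇒ (c0=1, c1=2, c2=0)
macro 3: S0 reads c2=0 → after 1×micro: 4; S1 reads c1=2 → after 1×micro: 0; S2 reads c0=4 → after 1×micro: 0 ⇒ (c0=4, c1=0, c2=0)
macro 4: S0 reads c2=0 → after 1×micro: 0; S1 reads c1=0 → after 1×micro: 1; S2 reads c0=0 → after 1×micro: 0 ⇒ (c0=0, c1=1, c2=0)
macro 5: S0 reads c2=0 → after 1×micro: 0; S1 reads c1=1 → after 1×micro: 2; S2 reads c0=0 → after 1×micro: 0 ⇒ (c0=0, c1=2, c2=0)

c0 at macro-step 5 = 0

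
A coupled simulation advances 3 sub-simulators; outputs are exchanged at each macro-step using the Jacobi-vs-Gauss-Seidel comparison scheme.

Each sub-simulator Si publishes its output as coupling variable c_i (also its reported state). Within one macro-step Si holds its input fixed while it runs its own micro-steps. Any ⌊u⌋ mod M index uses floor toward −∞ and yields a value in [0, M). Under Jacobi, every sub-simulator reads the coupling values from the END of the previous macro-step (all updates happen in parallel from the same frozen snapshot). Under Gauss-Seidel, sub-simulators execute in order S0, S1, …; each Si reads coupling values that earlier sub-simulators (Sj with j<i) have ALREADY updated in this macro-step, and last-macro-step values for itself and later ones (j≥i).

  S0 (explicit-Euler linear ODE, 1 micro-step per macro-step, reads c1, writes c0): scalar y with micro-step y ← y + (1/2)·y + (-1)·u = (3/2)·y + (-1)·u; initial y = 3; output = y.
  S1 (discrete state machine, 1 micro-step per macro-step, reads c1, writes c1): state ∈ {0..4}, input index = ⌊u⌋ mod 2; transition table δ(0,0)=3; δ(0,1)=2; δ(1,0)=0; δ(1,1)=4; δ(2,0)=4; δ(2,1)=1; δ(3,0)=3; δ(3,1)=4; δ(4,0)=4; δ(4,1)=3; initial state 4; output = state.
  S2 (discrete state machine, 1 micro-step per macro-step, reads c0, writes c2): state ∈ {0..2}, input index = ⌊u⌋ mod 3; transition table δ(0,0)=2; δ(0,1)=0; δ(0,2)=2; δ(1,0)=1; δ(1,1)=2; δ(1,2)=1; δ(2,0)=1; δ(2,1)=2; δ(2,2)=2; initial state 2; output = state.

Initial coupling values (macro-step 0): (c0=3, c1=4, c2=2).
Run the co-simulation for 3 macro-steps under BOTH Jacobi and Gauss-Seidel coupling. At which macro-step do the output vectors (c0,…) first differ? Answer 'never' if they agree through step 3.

first divergence at macro-step: never

[Jacobi] macro 1: S0 reads c1=4 → after 1×micro: 1/2; S1 reads c1=4 → after 1×micro: 4; S2 reads c0=3 → after 1×micro: 1 ⇒ (c0=1/2, c1=4, c2=1)
[Jacobi] macro 2: S0 reads c1=4 → after 1×micro: -13/4; S1 reads c1=4 → after 1×micro: 4; S2 reads c0=1/2 → after 1×micro: 1 ⇒ (c0=-13/4, c1=4, c2=1)
[Jacobi] macro 3: S0 reads c1=4 → after 1×micro: -71/8; S1 reads c1=4 → after 1×micro: 4; S2 reads c0=-13/4 → after 1×micro: 1 ⇒ (c0=-71/8, c1=4, c2=1)
[Gauss-Seidel] macro 1: S0 reads c1=4 → after 1×micro: 1/2; S1 reads c1=4 → after 1×micro: 4; S2 reads c0=1/2 → after 1×micro: 1 ⇒ (c0=1/2, c1=4, c2=1)
[Gauss-Seidel] macro 2: S0 reads c1=4 → after 1×micro: -13/4; S1 reads c1=4 → after 1×micro: 4; S2 reads c0=-13/4 → after 1×micro: 1 ⇒ (c0=-13/4, c1=4, c2=1)
[Gauss-Seidel] macro 3: S0 reads c1=4 → after 1×micro: -71/8; S1 reads c1=4 → after 1×micro: 4; S2 reads c0=-71/8 → after 1×micro: 1 ⇒ (c0=-71/8, c1=4, c2=1)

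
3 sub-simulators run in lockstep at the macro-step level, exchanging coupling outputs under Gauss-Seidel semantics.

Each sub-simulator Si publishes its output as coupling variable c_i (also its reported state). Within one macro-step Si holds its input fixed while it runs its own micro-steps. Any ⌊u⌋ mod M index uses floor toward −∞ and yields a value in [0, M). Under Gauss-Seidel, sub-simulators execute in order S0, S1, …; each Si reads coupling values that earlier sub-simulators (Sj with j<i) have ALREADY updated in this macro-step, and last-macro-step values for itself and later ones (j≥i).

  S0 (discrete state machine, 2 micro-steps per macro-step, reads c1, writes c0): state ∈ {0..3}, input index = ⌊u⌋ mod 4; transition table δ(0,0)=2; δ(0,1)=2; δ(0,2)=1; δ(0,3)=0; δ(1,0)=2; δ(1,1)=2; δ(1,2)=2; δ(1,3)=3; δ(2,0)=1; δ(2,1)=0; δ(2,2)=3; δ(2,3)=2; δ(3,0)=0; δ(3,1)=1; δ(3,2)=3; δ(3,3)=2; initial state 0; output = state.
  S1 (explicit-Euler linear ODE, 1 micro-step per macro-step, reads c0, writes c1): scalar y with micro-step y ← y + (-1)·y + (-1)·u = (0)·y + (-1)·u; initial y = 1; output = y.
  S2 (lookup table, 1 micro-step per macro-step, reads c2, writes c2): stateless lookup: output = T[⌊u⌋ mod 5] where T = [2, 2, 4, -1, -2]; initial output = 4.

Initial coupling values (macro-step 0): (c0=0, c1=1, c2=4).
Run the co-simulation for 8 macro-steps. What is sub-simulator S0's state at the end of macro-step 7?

S0 state at macro-step 7 = 2

macro 1: S0 reads c1=1 → after 2×micro: 0; S1 reads c0=0 → after 1×micro: 0; S2 reads c2=4 → after 1×micro: -2 ⇒ (c0=0, c1=0, c2=-2)
macro 2: S0 reads c1=0 → after 2×micro: 1; S1 reads c0=1 → after 1×micro: -1; S2 reads c2=-2 → after 1×micro: -1 ⇒ (c0=1, c1=-1, c2=-1)
macro 3: S0 reads c1=-1 → after 2×micro: 2; S1 reads c0=2 → after 1×micro: -2; S2 reads c2=-1 → after 1×micro: -2 ⇒ (c0=2, c1=-2, c2=-2)
macro 4: S0 reads c1=-2 → after 2×micro: 3; S1 reads c0=3 → after 1×micro: -3; S2 reads c2=-2 → after 1×micro: -1 ⇒ (c0=3, c1=-3, c2=-1)
macro 5: S0 reads c1=-3 → after 2×micro: 2; S1 reads c0=2 → after 1×micro: -2; S2 reads c2=-1 → after 1×micro: -2 ⇒ (c0=2, c1=-2, c2=-2)
macro 6: S0 reads c1=-2 → after 2×micro: 3; S1 reads c0=3 → after 1×micro: -3; S2 reads c2=-2 → after 1×micro: -1 ⇒ (c0=3, c1=-3, c2=-1)
macro 7: S0 reads c1=-3 → after 2×micro: 2; S1 reads c0=2 → after 1×micro: -2; S2 reads c2=-1 → after 1×micro: -2 ⇒ (c0=2, c1=-2, c2=-2)
macro 8: S0 reads c1=-2 → after 2×micro: 3; S1 reads c0=3 → after 1×micro: -3; S2 reads c2=-2 → after 1×micro: -1 ⇒ (c0=3, c1=-3, c2=-1)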